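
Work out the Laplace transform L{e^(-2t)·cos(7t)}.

L{e^(at)·cos(ωt)} = (s-a)/((s-a)² + ω²), so L{e^(-2t)·cos(7t)} = (s+2)/((s+2)² + 49)

Final answer: (s+2)/((s+2)² + 49)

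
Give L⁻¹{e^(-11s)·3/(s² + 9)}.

L⁻¹{3/(s² + 9)} = sin(3t). By the time shift theorem, L⁻¹{e^(-as)F(s)} = u(t-a)f(t-a) with a=11, so L⁻¹{e^(-11s)·3/(s² + 9)} = u(t-11)·sin(3(t-11))

Final answer: u(t-11)·sin(3(t-11))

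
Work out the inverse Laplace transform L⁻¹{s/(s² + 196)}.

L⁻¹{s/(s² + 196)} = cos(14t)

Final answer: cos(14t)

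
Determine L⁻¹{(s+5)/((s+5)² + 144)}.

Using frequency shift: L⁻¹{(s-a)/((s-a)² + b²)} = e^(at)cos(bt). Here a=-5, b=12

Final answer: e^(-5t)·cos(12t)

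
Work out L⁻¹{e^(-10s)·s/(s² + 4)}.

L⁻¹{s/(s² + 4)} = cos(2t). By the time shift theorem, L⁻¹{e^(-as)F(s)} = u(t-a)f(t-a) with a=10, so L⁻¹{e^(-10s)·s/(s² + 4)} = u(t-10)·cos(2(t-10))

Final answer: u(t-10)·cos(2(t-10))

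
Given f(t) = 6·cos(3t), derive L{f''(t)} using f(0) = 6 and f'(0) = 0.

F(s) = 6s/(s² + 9). L{f''(t)} = s²F(s) - sf(0) - f'(0) = 6s³/(s² + 9) - 6s = (6s³ - 6s(s² + 9))/(s² + 9) = -54s/(s² + 9)

Final answer: -54s/(s² + 9)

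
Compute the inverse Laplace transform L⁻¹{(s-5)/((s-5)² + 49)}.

Using frequency shift, L⁻¹{(s-5)/((s-5)² + 49)} = e^(5t)·cos(7t)

Final answer: e^(5t)·cos(7t)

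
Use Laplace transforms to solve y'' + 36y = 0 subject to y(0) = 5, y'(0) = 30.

L{y''} + 36L{y} = 0. s²Y - 5s - 30 + 36Y = 0. Y(s² + 36) = 5s + 30. Y = (5s + 30)/(s² + 36). Inverting: y(t) = 5cos(6t) + 5sin(6t)

Final answer: y(t) = 5cos(6t) + 5sin(6t)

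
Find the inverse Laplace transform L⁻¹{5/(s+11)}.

L⁻¹{1/(s-a)} = e^(at), so L⁻¹{1/(s+11)} = e^(-11t), and L⁻¹{5/(s+11)} = 5·e^(-11t)

Final answer: 5·e^(-11t)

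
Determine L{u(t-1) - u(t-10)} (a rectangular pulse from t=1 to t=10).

L{u(t-a)} = e^(-as)/s. L{u(t-1) - u(t-10)} = (e^(-s) - e^(-10s))/s

Final answer: (e^(-s) - e^(-10s))/s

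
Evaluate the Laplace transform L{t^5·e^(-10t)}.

L{t^n·e^(at)} = n!/(s-a)^(n+1), so L{t^5·e^(-10t)} = 120/(s+10)^6

Final answer: 120/(s+10)^6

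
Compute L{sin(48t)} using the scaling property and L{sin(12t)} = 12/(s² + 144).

Using L{f(at)} = (1/a)F(s/a) with a=4: L{sin(48t)} = (1/4) · 12/((s/4)² + 144) = (1/4) · 12·16/(s² + 2304) = 48/(s² + 2304)

Final answer: 48/(s² + 2304)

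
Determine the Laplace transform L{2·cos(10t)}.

L{cos(ωt)} = s/(s² + ω²), so L{cos(10t)} = s/(s² + 100). Then L{2·cos(10t)} = 2·s/(s² + 100) = 2s/(s² + 100)

Final answer: 2s/(s² + 100)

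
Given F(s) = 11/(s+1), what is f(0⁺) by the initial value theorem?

f(0⁺) = lim_{s→∞} s·11/(s+1) = lim_{s→∞} 11s/(s+1) = 11

Final answer: 11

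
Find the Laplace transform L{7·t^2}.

L{t^n} = n!/s^(n+1), so L{t^2} = 2/s^3. Then L{7·t^2} = 7·2/s^3 = 14/s^3

Final answer: 14/s^3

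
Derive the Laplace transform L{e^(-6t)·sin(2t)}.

L{e^(at)·sin(ωt)} = ω/((s-a)² + ω²), so L{e^(-6t)·sin(2t)} = 2/((s+6)² + 4)

Final answer: 2/((s+6)² + 4)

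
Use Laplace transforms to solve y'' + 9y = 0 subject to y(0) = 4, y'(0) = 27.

L{y''} + 9L{y} = 0. s²Y - 4s - 27 + 9Y = 0. Y(s² + 9) = 4s + 27. Y = (4s + 27)/(s² + 9). Inverting: y(t) = 4cos(3t) + 9sin(3t)

Final answer: y(t) = 4cos(3t) + 9sin(3t)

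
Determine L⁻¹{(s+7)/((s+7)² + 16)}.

Using frequency shift: L⁻¹{(s-a)/((s-a)² + b²)} = e^(at)cos(bt). Here a=-7, b=4

Final answer: e^(-7t)·cos(4t)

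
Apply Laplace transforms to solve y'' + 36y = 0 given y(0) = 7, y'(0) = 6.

L{y''} + 36L{y} = 0. s²Y - 7s - 6 + 36Y = 0. Y(s² + 36) = 7s + 6. Y = (7s + 6)/(s² + 36). Inverting: y(t) = 7cos(6t) + sin(6t)

Final answer: y(t) = 7cos(6t) + sin(6t)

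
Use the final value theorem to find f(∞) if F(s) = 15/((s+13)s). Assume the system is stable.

f(∞) = lim_{s→0} sF(s) = lim_{s→0} 15/(s+13) = 15/13

Final answer: 15/13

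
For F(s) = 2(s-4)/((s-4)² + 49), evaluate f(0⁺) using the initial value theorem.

f(0⁺) = lim_{s→∞} sF(s) = lim_{s→∞} 2s(s-4)/((s-4)² + 49) = 2

Final answer: 2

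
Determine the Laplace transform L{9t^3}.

L{9t^3} = 9 · L{t^3} = 9 · 6/s^4 = 54/s^4

Final answer: 54/s^4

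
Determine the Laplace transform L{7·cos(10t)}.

L{cos(ωt)} = s/(s² + ω²), so L{cos(10t)} = s/(s² + 100). Then L{7·cos(10t)} = 7·s/(s² + 100) = 7s/(s² + 100)

Final answer: 7s/(s² + 100)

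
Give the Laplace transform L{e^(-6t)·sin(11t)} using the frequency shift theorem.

Frequency shift: L{e^(at)f(t)} = F(s-a). L{e^(-6t)·sin(11t)} = 11/((s+6)² + 121)

Final answer: 11/((s+6)² + 121)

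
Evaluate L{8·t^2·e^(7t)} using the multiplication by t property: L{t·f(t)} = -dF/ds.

Using L{t^n·e^(at)} = n!/(s-a)^(n+1), L{t^2·e^(7t)} = 2/(s-7)^3, so L{8·t^2·e^(7t)} = 8·2/(s-7)^3 = 16/(s-7)^3

Final answer: 16/(s-7)^3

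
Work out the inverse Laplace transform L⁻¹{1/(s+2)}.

L⁻¹{1/(s-a)} = e^(at), so L⁻¹{1/(s+2)} = e^(-2t)

Final answer: e^(-2t)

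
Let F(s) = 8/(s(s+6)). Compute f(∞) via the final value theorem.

f(∞) = lim_{s→0} s·8/(s(s+6)) = lim_{s→0} 8/(s+6) = 8/6 = 4/3

Final answer: 4/3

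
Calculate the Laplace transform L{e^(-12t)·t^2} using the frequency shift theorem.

L{e^(at)·t^n} = n!/(s-a)^(n+1), so L{e^(-12t)·t^2} = 2/(s+12)^3

Final answer: 2/(s+12)^3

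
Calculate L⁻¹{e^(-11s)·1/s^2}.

L⁻¹{1/s^2} = t. By the time shift theorem, L⁻¹{e^(-as)F(s)} = u(t-a)f(t-a) with a=11, so L⁻¹{e^(-11s)·1/s^2} = u(t-11)·(t-11)

Final answer: u(t-11)·(t-11)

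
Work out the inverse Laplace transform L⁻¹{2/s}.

L⁻¹{c/s} = c, so L⁻¹{2/s} = 2

Final answer: 2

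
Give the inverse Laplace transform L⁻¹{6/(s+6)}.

L⁻¹{1/(s-a)} = e^(at), so L⁻¹{1/(s+6)} = e^(-6t), and L⁻¹{6/(s+6)} = 6·e^(-6t)

Final answer: 6·e^(-6t)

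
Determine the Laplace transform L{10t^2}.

L{10t^2} = 10 · L{t^2} = 10 · 2/s^3 = 20/s^3

Final answer: 20/s^3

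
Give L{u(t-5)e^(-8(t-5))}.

u(t-a)f(t-a) with f(t)=e^(-8t). L{e^(-8t)} = 1/(s+8). By time shift: e^(-5s)/(s+8)

Final answer: e^(-5s)/(s+8)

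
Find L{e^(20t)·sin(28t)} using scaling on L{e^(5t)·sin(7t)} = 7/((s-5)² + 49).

Scaling with a=4: L{e^(20t)·sin(28t)} = (1/4) · 7/((s/4-5)² + 49). Simplifying: 28/((s-20)² + 784)

Final answer: 28/((s-20)² + 784)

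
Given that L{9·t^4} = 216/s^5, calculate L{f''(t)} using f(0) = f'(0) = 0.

L{f''(t)} = s²F(s) - sf(0) - f'(0) = s²·216/s^5 - 0 - 0 = 216/s^3

Final answer: 216/s^3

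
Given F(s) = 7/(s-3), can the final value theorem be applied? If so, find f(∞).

sF(s) = 7s/(s-3) has a pole at s = 3 in the right half-plane. Theorem does NOT apply (unstable system; f(t) = 7·e^(3t) grows without bound).

Final answer: Not applicable (unstable)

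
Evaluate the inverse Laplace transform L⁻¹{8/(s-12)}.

L⁻¹{1/(s-a)} = e^(at), so L⁻¹{1/(s-12)} = e^(12t), and L⁻¹{8/(s-12)} = 8·e^(12t)

Final answer: 8·e^(12t)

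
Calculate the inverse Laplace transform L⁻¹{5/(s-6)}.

L⁻¹{1/(s-a)} = e^(at), so L⁻¹{1/(s-6)} = e^(6t), and L⁻¹{5/(s-6)} = 5·e^(6t)

Final answer: 5·e^(6t)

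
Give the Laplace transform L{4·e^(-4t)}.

L{e^(at)} = 1/(s-a), so L{e^(-4t)} = 1/(s+4). Then L{4·e^(-4t)} = 4/(s+4)

Final answer: 4/(s+4)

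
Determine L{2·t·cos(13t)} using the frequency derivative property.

L{cos(13t)} = s/(s² + 169). Derivative: d/ds[s/(s² + 169)] = [(s² + 169) - s·2s]/(s² + 169)² = (169 - s²)/(s² + 169)². So L{t·cos(13t)} = -F'(s) = (s² - 169)/(s² + 169)². Then L{2·t·cos(13t)} = 2·(s² - 169)/(s² + 169)²

Final answer: 2·(s² - 169)/(s² + 169)²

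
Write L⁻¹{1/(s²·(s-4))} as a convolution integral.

1/(s²·(s-4)) = (1/s^2)·(1/(s-4)) = L{t}·L{e^(4t)}. So f(t) = t*e^(4t) = ∫₀ᵗ τ·e^(4(t-τ)) dτ

Final answer: ∫₀ᵗ τ·e^(4(t-τ)) dτ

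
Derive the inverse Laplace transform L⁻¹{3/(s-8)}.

L⁻¹{1/(s-a)} = e^(at), so L⁻¹{1/(s-8)} = e^(8t), and L⁻¹{3/(s-8)} = 3·e^(8t)

Final answer: 3·e^(8t)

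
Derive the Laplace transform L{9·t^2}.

L{t^n} = n!/s^(n+1), so L{t^2} = 2/s^3. Then L{9·t^2} = 9·2/s^3 = 18/s^3

Final answer: 18/s^3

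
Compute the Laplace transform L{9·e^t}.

L{e^(at)} = 1/(s-a), so L{e^t} = 1/(s-1). Then L{9·e^t} = 9/(s-1)

Final answer: 9/(s-1)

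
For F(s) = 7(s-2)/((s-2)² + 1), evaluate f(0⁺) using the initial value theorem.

f(0⁺) = lim_{s→∞} sF(s) = lim_{s→∞} 7s(s-2)/((s-2)² + 1) = 7

Final answer: 7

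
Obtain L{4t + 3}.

L{4t + 3} = 4·L{t} + 3·L{1} = 4/s² + 3/s

Final answer: 4/s² + 3/s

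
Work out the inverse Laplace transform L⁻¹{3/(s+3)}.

L⁻¹{1/(s-a)} = e^(at), so L⁻¹{1/(s+3)} = e^(-3t), and L⁻¹{3/(s+3)} = 3·e^(-3t)

Final answer: 3·e^(-3t)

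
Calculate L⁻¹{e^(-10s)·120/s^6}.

L⁻¹{120/s^6} = t^5. By the time shift theorem, L⁻¹{e^(-as)F(s)} = u(t-a)f(t-a) with a=10, so L⁻¹{e^(-10s)·120/s^6} = u(t-10)·(t-10)^5

Final answer: u(t-10)·(t-10)^5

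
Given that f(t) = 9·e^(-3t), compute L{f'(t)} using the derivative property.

f(0) = 9, F(s) = 9/(s+3). L{f'(t)} = s·F(s) - f(0) = 9s/(s+3) - 9 = (9s - 9(s+3))/(s+3) = -27/(s+3)

Final answer: -27/(s+3)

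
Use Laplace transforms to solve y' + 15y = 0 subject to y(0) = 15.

L{y'} + 15L{y} = 0. sY - 15 + 15Y = 0. Y(s+15) = 15. Y = 15/(s+15)

Final answer: y(t) = 15e^(-15t)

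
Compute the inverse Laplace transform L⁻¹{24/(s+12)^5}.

L⁻¹{n!/(s-a)^(n+1)} = t^n·e^(at), so L⁻¹{24/(s+12)^5} = t^4·e^(-12t)

Final answer: t^4·e^(-12t)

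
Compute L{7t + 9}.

L{7t + 9} = 7·L{t} + 9·L{1} = 7/s² + 9/s

Final answer: 7/s² + 9/s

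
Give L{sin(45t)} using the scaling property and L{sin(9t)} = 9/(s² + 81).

Using L{f(at)} = (1/a)F(s/a) with a=5: L{sin(45t)} = (1/5) · 9/((s/5)² + 81) = (1/5) · 9·25/(s² + 2025) = 45/(s² + 2025)

Final answer: 45/(s² + 2025)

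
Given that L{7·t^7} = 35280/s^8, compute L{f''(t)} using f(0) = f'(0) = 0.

L{f''(t)} = s²F(s) - sf(0) - f'(0) = s²·35280/s^8 - 0 - 0 = 35280/s^6

Final answer: 35280/s^6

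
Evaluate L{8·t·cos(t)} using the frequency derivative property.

L{cos(t)} = s/(s² + 1). Derivative: d/ds[s/(s² + 1)] = [(s² + 1) - s·2s]/(s² + 1)² = (1 - s²)/(s² + 1)². So L{t·cos(t)} = -F'(s) = (s² - 1)/(s² + 1)². Then L{8·t·cos(t)} = 8·(s² - 1)/(s² + 1)²

Final answer: 8·(s² - 1)/(s² + 1)²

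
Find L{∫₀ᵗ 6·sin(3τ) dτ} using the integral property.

L{∫₀ᵗ f(τ)dτ} = F(s)/s with F(s) = 18/(s² + 9), so the result is (18/(s² + 9))/s = 18/(s(s² + 9))

Final answer: 18/(s(s² + 9))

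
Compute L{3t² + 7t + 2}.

L{3t² + 7t + 2} = 3·2/s³ + 7/s² + 2/s = 6/s³ + 7/s² + 2/s

Final answer: 6/s³ + 7/s² + 2/s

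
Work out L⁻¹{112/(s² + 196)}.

This is the form c·a/(s² + a²) with a = 14, c = 8. L⁻¹ = 8·sin(14t)

Final answer: 8·sin(14t)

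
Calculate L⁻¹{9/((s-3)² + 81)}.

Form: b/((s-a)² + b²) → e^(at)sin(bt). With a=3, b=9

Final answer: e^(3t)·sin(9t)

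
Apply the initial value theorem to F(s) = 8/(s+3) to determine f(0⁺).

f(0⁺) = lim_{s→∞} s·8/(s+3) = lim_{s→∞} 8s/(s+3) = 8

Final answer: 8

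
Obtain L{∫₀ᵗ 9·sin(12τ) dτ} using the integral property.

L{∫₀ᵗ f(τ)dτ} = F(s)/s with F(s) = 108/(s² + 144), so the result is (108/(s² + 144))/s = 108/(s(s² + 144))

Final answer: 108/(s(s² + 144))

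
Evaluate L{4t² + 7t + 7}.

L{4t² + 7t + 7} = 4·2/s³ + 7/s² + 7/s = 8/s³ + 7/s² + 7/s

Final answer: 8/s³ + 7/s² + 7/s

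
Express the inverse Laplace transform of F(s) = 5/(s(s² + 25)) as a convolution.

5/(s(s² + 25)) = (1/s)·(5/(s² + 25)) = L{1}·L{sin(5t)}. So f(t) = 1*(sin(5t)) = ∫₀ᵗ sin(5τ) dτ

Final answer: ∫₀ᵗ sin(5τ) dτ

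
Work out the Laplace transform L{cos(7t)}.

L{cos(ωt)} = s/(s² + ω²), so L{cos(7t)} = s/(s² + 49)

Final answer: s/(s² + 49)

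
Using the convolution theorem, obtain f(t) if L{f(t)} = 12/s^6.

12/s^6 = (12/s)·(1/s^5) = L{12}·L{t^4/24}. By convolution, f(t) = 12*t^4/24 = ∫₀ᵗ 12·τ^4/24 dτ = 12·t^5/120

Final answer: 12·t^5/120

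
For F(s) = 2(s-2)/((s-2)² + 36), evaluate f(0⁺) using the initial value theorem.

f(0⁺) = lim_{s→∞} sF(s) = lim_{s→∞} 2s(s-2)/((s-2)² + 36) = 2

Final answer: 2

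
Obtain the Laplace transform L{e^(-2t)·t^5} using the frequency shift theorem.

L{e^(at)·t^n} = n!/(s-a)^(n+1), so L{e^(-2t)·t^5} = 120/(s+2)^6

Final answer: 120/(s+2)^6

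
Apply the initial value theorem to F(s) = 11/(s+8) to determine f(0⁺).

f(0⁺) = lim_{s→∞} s·11/(s+8) = lim_{s→∞} 11s/(s+8) = 11

Final answer: 11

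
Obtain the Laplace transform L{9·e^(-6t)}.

L{e^(at)} = 1/(s-a), so L{e^(-6t)} = 1/(s+6). Then L{9·e^(-6t)} = 9/(s+6)

Final answer: 9/(s+6)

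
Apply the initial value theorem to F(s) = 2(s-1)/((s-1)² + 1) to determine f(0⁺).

f(0⁺) = lim_{s→∞} sF(s) = lim_{s→∞} 2s(s-1)/((s-1)² + 1) = 2

Final answer: 2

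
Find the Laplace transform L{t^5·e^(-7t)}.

L{t^n·e^(at)} = n!/(s-a)^(n+1), so L{t^5·e^(-7t)} = 120/(s+7)^6

Final answer: 120/(s+7)^6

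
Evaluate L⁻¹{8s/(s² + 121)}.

This is the form c·s/(s² + a²) with a = 11, c = 8. L⁻¹ = 8·cos(11t)

Final answer: 8·cos(11t)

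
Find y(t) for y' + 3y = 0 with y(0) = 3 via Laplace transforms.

L{y'} + 3L{y} = 0. sY - 3 + 3Y = 0. Y(s+3) = 3. Y = 3/(s+3)

Final answer: y(t) = 3e^(-3t)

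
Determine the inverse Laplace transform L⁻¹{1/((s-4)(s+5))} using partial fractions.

Decompose: A/(s-4) + B/(s+5). A = 1/9, B = -1/9. f(t) = (e^(4t) - e^(-5t))/9

Final answer: (e^(4t) - e^(-5t))/9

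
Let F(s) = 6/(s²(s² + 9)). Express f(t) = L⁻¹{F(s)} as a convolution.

6/(s²(s² + 9)) = (1/s²)·(6/(s² + 9)) = L{t}·L{2·sin(3t)}. So f(t) = t*(2·sin(3t)) = ∫₀ᵗ 2τ·sin(3(t-τ)) dτ

Final answer: ∫₀ᵗ 2τ·sin(3(t-τ)) dτ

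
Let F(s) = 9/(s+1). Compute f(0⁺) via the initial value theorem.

f(0⁺) = lim_{s→∞} s·9/(s+1) = lim_{s→∞} 9s/(s+1) = 9

Final answer: 9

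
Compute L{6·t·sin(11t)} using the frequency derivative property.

L{sin(11t)} = 11/(s² + 121). By L{t·f(t)} = -F'(s): -d/ds[11/(s² + 121)] = -(11)·(-2s)/(s² + 121)² = 22s/(s² + 121)². Then L{6·t·sin(11t)} = 6·22s/(s² + 121)² = 132s/(s² + 121)²

Final answer: 132s/(s² + 121)²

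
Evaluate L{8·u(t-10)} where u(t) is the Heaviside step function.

L{u(t-a)} = e^(-as)/s. Here a=10, so L{u(t-10)} = e^(-10s)/s, and L{8·u(t-10)} = 8·e^(-10s)/s

Final answer: 8·e^(-10s)/s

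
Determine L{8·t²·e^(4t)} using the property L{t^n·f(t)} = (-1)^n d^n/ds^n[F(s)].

L{e^(4t)} = 1/(s-4). d/ds[1/(s-4)] = -1/(s-4)². d²/ds²[1/(s-4)] = 2/(s-4)³. So L{t²·e^(4t)} = (-1)² · 2/(s-4)³ = 2/(s-4)³. Then L{8·t²·e^(4t)} = 8·2/(s-4)³ = 16/(s-4)³

Final answer: 16/(s-4)³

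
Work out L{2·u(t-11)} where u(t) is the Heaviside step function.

L{u(t-a)} = e^(-as)/s. Here a=11, so L{u(t-11)} = e^(-11s)/s, and L{2·u(t-11)} = 2·e^(-11s)/s

Final answer: 2·e^(-11s)/s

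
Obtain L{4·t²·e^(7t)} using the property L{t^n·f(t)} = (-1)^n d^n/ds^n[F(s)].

L{e^(7t)} = 1/(s-7). d/ds[1/(s-7)] = -1/(s-7)². d²/ds²[1/(s-7)] = 2/(s-7)³. So L{t²·e^(7t)} = (-1)² · 2/(s-7)³ = 2/(s-7)³. Then L{4·t²·e^(7t)} = 4·2/(s-7)³ = 8/(s-7)³

Final answer: 8/(s-7)³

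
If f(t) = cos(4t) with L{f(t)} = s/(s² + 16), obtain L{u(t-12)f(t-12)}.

Time shift theorem: L{u(t-a)f(t-a)} = e^(-as)F(s). Here a=12, F(s) = s/(s² + 16), so L{u(t-12)f(t-12)} = e^(-12s)·s/(s² + 16)

Final answer: e^(-12s)·s/(s² + 16)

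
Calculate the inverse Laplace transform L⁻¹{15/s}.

L⁻¹{c/s} = c, so L⁻¹{15/s} = 15

Final answer: 15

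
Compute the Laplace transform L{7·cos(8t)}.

L{cos(ωt)} = s/(s² + ω²), so L{cos(8t)} = s/(s² + 64). Then L{7·cos(8t)} = 7·s/(s² + 64) = 7s/(s² + 64)

Final answer: 7s/(s² + 64)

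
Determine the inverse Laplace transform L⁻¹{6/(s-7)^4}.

L⁻¹{n!/(s-a)^(n+1)} = t^n·e^(at), so L⁻¹{6/(s-7)^4} = t^3·e^(7t)

Final answer: t^3·e^(7t)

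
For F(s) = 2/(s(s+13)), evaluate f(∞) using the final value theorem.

f(∞) = lim_{s→0} s·2/(s(s+13)) = lim_{s→0} 2/(s+13) = 2/13 = 2/13

Final answer: 2/13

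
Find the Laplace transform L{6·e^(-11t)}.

L{e^(at)} = 1/(s-a), so L{e^(-11t)} = 1/(s+11). Then L{6·e^(-11t)} = 6/(s+11)

Final answer: 6/(s+11)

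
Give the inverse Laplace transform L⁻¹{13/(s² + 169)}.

L⁻¹{13/(s² + 169)} = sin(13t)

Final answer: sin(13t)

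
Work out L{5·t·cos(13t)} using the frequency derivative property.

L{cos(13t)} = s/(s² + 169). Derivative: d/ds[s/(s² + 169)] = [(s² + 169) - s·2s]/(s² + 169)² = (169 - s²)/(s² + 169)². So L{t·cos(13t)} = -F'(s) = (s² - 169)/(s² + 169)². Then L{5·t·cos(13t)} = 5·(s² - 169)/(s² + 169)²

Final answer: 5·(s² - 169)/(s² + 169)²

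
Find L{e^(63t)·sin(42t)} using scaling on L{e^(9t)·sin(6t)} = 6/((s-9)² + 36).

Scaling with a=7: L{e^(63t)·sin(42t)} = (1/7) · 6/((s/7-9)² + 36). Simplifying: 42/((s-63)² + 1764)

Final answer: 42/((s-63)² + 1764)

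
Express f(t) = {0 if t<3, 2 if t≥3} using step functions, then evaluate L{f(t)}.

f(t) = 2·u(t-3). L{u(t-3)} = e^(-3s)/s, so L{f(t)} = 2·e^(-3s)/s

Final answer: 2·e^(-3s)/s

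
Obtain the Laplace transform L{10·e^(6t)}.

L{e^(at)} = 1/(s-a), so L{e^(6t)} = 1/(s-6). Then L{10·e^(6t)} = 10/(s-6)

Final answer: 10/(s-6)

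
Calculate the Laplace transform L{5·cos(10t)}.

L{cos(ωt)} = s/(s² + ω²), so L{cos(10t)} = s/(s² + 100). Then L{5·cos(10t)} = 5·s/(s² + 100) = 5s/(s² + 100)

Final answer: 5s/(s² + 100)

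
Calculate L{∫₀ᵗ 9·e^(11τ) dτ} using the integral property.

L{∫₀ᵗ f(τ)dτ} = F(s)/s with F(s) = 9/(s-11), so L{∫₀ᵗ 9·e^(11τ) dτ} = 9/(s(s-11))

Final answer: 9/(s(s-11))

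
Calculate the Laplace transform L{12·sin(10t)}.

L{sin(ωt)} = ω/(s² + ω²), so L{sin(10t)} = 10/(s² + 100). Then L{12·sin(10t)} = 12·10/(s² + 100) = 120/(s² + 100)

Final answer: 120/(s² + 100)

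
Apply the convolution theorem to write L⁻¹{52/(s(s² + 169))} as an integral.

52/(s(s² + 169)) = (1/s)·(52/(s² + 169)) = L{1}·L{4·sin(13t)}. So f(t) = 1*(4·sin(13t)) = ∫₀ᵗ 4·sin(13τ) dτ

Final answer: ∫₀ᵗ 4·sin(13τ) dτ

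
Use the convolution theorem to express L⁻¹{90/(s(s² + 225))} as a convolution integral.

90/(s(s² + 225)) = (1/s)·(90/(s² + 225)) = L{1}·L{6·sin(15t)}. So f(t) = 1*(6·sin(15t)) = ∫₀ᵗ 6·sin(15τ) dτ

Final answer: ∫₀ᵗ 6·sin(15τ) dτ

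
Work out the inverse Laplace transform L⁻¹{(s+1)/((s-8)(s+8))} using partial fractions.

Using partial fractions, f(t) = (9e^(8t) + 7e^(-8t))/16

Final answer: (9e^(8t) + 7e^(-8t))/16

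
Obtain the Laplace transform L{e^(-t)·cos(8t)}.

L{e^(at)·cos(ωt)} = (s-a)/((s-a)² + ω²), so L{e^(-t)·cos(8t)} = (s+1)/((s+1)² + 64)

Final answer: (s+1)/((s+1)² + 64)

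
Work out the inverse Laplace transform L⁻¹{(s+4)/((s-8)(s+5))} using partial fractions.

Using partial fractions, f(t) = (12e^(8t) + e^(-5t))/13

Final answer: (12e^(8t) + e^(-5t))/13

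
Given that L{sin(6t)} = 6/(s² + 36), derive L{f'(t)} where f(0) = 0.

L{f'(t)} = s·F(s) - f(0) = s·6/(s² + 36) - 0 = 6s/(s² + 36)

Final answer: 6s/(s² + 36)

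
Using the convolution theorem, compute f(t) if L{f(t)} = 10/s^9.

10/s^9 = (10/s)·(1/s^8) = L{10}·L{t^7/5040}. By convolution, f(t) = 10*t^7/5040 = ∫₀ᵗ 10·τ^7/5040 dτ = 10·t^8/40320

Final answer: 10·t^8/40320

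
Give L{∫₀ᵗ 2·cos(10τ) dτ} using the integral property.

L{∫₀ᵗ f(τ)dτ} = F(s)/s with F(s) = 2s/(s² + 100), so the result is (2s/(s² + 100))/s = 2/(s² + 100)

Final answer: 2/(s² + 100)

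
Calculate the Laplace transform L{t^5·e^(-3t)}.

L{t^n·e^(at)} = n!/(s-a)^(n+1), so L{t^5·e^(-3t)} = 120/(s+3)^6

Final answer: 120/(s+3)^6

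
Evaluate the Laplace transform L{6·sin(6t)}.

L{sin(ωt)} = ω/(s² + ω²), so L{sin(6t)} = 6/(s² + 36). Then L{6·sin(6t)} = 6·6/(s² + 36) = 36/(s² + 36)

Final answer: 36/(s² + 36)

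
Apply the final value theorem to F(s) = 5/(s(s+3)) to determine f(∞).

f(∞) = lim_{s→0} s·5/(s(s+3)) = lim_{s→0} 5/(s+3) = 5/3 = 5/3

Final answer: 5/3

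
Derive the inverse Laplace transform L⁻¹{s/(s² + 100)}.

L⁻¹{s/(s² + 100)} = cos(10t)

Final answer: cos(10t)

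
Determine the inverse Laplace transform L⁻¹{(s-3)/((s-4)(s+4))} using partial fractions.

Using partial fractions, f(t) = (e^(4t) + 7e^(-4t))/8

Final answer: (e^(4t) + 7e^(-4t))/8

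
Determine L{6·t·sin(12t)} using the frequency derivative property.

L{sin(12t)} = 12/(s² + 144). By L{t·f(t)} = -F'(s): -d/ds[12/(s² + 144)] = -(12)·(-2s)/(s² + 144)² = 24s/(s² + 144)². Then L{6·t·sin(12t)} = 6·24s/(s² + 144)² = 144s/(s² + 144)²

Final answer: 144s/(s² + 144)²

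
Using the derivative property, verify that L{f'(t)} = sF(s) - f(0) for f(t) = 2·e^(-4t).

f'(t) = -8e^(-4t). Direct: L{f'(t)} = -8/(s+4). Property: s·2/(s+4) - 2 = (2s - 2(s+4))/(s+4) = -8/(s+4). ✓

Final answer: -8/(s+4)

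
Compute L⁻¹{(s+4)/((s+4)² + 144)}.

Using frequency shift: L⁻¹{(s-a)/((s-a)² + b²)} = e^(at)cos(bt). Here a=-4, b=12

Final answer: e^(-4t)·cos(12t)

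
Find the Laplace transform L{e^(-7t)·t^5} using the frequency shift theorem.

L{e^(at)·t^n} = n!/(s-a)^(n+1), so L{e^(-7t)·t^5} = 120/(s+7)^6

Final answer: 120/(s+7)^6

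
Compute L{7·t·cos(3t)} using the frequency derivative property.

L{cos(3t)} = s/(s² + 9). Derivative: d/ds[s/(s² + 9)] = [(s² + 9) - s·2s]/(s² + 9)² = (9 - s²)/(s² + 9)². So L{t·cos(3t)} = -F'(s) = (s² - 9)/(s² + 9)². Then L{7·t·cos(3t)} = 7·(s² - 9)/(s² + 9)²

Final answer: 7·(s² - 9)/(s² + 9)²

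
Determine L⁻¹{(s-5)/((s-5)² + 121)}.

Using frequency shift: L⁻¹{(s-a)/((s-a)² + b²)} = e^(at)cos(bt). Here a=5, b=11

Final answer: e^(5t)·cos(11t)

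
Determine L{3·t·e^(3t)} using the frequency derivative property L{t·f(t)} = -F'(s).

L{e^(3t)} = 1/(s-3). By frequency derivative: L{t·e^(3t)} = -d/ds[1/(s-3)] = -(-1)/(s-3)² = 1/(s-3)². Then L{3·t·e^(3t)} = 3·1/(s-3)² = 3/(s-3)²

Final answer: 3/(s-3)²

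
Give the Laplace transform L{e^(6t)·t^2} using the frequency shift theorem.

L{e^(at)·t^n} = n!/(s-a)^(n+1), so L{e^(6t)·t^2} = 2/(s-6)^3

Final answer: 2/(s-6)^3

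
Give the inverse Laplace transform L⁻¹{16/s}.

L⁻¹{c/s} = c, so L⁻¹{16/s} = 16

Final answer: 16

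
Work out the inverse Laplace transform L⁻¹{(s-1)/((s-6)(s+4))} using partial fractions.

Using partial fractions, f(t) = (5e^(6t) + 5e^(-4t))/10

Final answer: (5e^(6t) + 5e^(-4t))/10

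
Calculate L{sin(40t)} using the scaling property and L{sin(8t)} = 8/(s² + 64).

Using L{f(at)} = (1/a)F(s/a) with a=5: L{sin(40t)} = (1/5) · 8/((s/5)² + 64) = (1/5) · 8·25/(s² + 1600) = 40/(s² + 1600)

Final answer: 40/(s² + 1600)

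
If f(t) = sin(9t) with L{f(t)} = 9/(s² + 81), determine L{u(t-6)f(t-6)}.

Time shift theorem: L{u(t-a)f(t-a)} = e^(-as)F(s). Here a=6, F(s) = 9/(s² + 81), so L{u(t-6)f(t-6)} = e^(-6s)·9/(s² + 81)

Final answer: e^(-6s)·9/(s² + 81)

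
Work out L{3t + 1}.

L{3t + 1} = 3·L{t} + L{1} = 3/s² + 1/s

Final answer: 3/s² + 1/s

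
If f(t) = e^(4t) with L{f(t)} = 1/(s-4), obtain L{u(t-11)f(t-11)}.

Time shift theorem: L{u(t-a)f(t-a)} = e^(-as)F(s). Here a=11, F(s) = 1/(s-4), so L{u(t-11)f(t-11)} = e^(-11s)·1/(s-4)

Final answer: e^(-11s)·1/(s-4)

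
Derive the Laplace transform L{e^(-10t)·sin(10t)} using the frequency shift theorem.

Frequency shift: L{e^(at)f(t)} = F(s-a). L{e^(-10t)·sin(10t)} = 10/((s+10)² + 100)

Final answer: 10/((s+10)² + 100)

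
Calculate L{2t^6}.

L{t^n} = n!/s^(n+1). So L{2t^6} = 2·6!/s^7 = 1440/s^7

Final answer: 1440/s^7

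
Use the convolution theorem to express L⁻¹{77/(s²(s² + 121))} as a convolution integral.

77/(s²(s² + 121)) = (1/s²)·(77/(s² + 121)) = L{t}·L{7·sin(11t)}. So f(t) = t*(7·sin(11t)) = ∫₀ᵗ 7τ·sin(11(t-τ)) dτ

Final answer: ∫₀ᵗ 7τ·sin(11(t-τ)) dτ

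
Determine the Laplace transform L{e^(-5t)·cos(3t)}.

L{e^(at)·cos(ωt)} = (s-a)/((s-a)² + ω²), so L{e^(-5t)·cos(3t)} = (s+5)/((s+5)² + 9)

Final answer: (s+5)/((s+5)² + 9)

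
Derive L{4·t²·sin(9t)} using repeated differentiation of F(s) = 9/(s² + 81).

F(s) = 9/(s² + 81). F'(s) = -18s/(s² + 81)². F''(s) = -18(81 - 3s²)/(s² + 81)³ = (54s² - 1458)/(s² + 81)³. So L{t²·sin(9t)} = (-1)² F''(s) = (54s² - 1458)/(s² + 81)³. Then L{4·t²·sin(9t)} = 4·(54s² - 1458)/(s² + 81)³ = (216s² - 5832)/(s² + 81)³

Final answer: (216s² - 5832)/(s² + 81)³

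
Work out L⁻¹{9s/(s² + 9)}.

This is the form c·s/(s² + a²) with a = 3, c = 9. L⁻¹ = 9·cos(3t)

Final answer: 9·cos(3t)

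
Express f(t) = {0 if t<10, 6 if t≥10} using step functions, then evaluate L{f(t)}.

f(t) = 6·u(t-10). L{u(t-10)} = e^(-10s)/s, so L{f(t)} = 6·e^(-10s)/s

Final answer: 6·e^(-10s)/s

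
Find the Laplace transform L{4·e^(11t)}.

L{e^(at)} = 1/(s-a), so L{e^(11t)} = 1/(s-11). Then L{4·e^(11t)} = 4/(s-11)

Final answer: 4/(s-11)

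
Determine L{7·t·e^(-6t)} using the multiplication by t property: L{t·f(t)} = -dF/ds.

Using L{t^n·e^(at)} = n!/(s-a)^(n+1), L{t·e^(-6t)} = 1/(s+6)^2, so L{7·t·e^(-6t)} = 7·1/(s+6)^2 = 7/(s+6)^2

Final answer: 7/(s+6)^2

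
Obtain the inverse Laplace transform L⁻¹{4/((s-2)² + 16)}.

Using frequency shift, L⁻¹{4/((s-2)² + 16)} = e^(2t)·sin(4t)

Final answer: e^(2t)·sin(4t)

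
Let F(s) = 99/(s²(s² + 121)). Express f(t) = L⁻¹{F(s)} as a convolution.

99/(s²(s² + 121)) = (1/s²)·(99/(s² + 121)) = L{t}·L{9·sin(11t)}. So f(t) = t*(9·sin(11t)) = ∫₀ᵗ 9τ·sin(11(t-τ)) dτ

Final answer: ∫₀ᵗ 9τ·sin(11(t-τ)) dτ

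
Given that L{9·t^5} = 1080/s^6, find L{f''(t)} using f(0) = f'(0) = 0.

L{f''(t)} = s²F(s) - sf(0) - f'(0) = s²·1080/s^6 - 0 - 0 = 1080/s^4

Final answer: 1080/s^4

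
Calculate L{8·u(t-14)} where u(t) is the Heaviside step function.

L{u(t-a)} = e^(-as)/s. Here a=14, so L{u(t-14)} = e^(-14s)/s, and L{8·u(t-14)} = 8·e^(-14s)/s

Final answer: 8·e^(-14s)/s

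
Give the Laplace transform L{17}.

L{17} = 17 · L{1} = 17/s

Final answer: 17/s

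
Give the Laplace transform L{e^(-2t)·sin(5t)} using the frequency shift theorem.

Frequency shift: L{e^(at)f(t)} = F(s-a). L{e^(-2t)·sin(5t)} = 5/((s+2)² + 25)

Final answer: 5/((s+2)² + 25)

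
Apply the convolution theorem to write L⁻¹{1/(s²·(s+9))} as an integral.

1/(s²·(s+9)) = (1/s^2)·(1/(s+9)) = L{t}·L{e^(-9t)}. So f(t) = t*e^(-9t) = ∫₀ᵗ τ·e^(-9(t-τ)) dτ

Final answer: ∫₀ᵗ τ·e^(-9(t-τ)) dτ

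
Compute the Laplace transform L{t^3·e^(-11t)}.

L{t^n·e^(at)} = n!/(s-a)^(n+1), so L{t^3·e^(-11t)} = 6/(s+11)^4

Final answer: 6/(s+11)^4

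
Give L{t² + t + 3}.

L{t² + t + 3} = 2/s³ + 1/s² + 3/s = 2/s³ + 1/s² + 3/s

Final answer: 2/s³ + 1/s² + 3/s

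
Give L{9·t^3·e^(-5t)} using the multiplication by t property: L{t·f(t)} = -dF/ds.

Using L{t^n·e^(at)} = n!/(s-a)^(n+1), L{t^3·e^(-5t)} = 6/(s+5)^4, so L{9·t^3·e^(-5t)} = 9·6/(s+5)^4 = 54/(s+5)^4

Final answer: 54/(s+5)^4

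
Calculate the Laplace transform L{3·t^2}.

L{t^n} = n!/s^(n+1), so L{t^2} = 2/s^3. Then L{3·t^2} = 3·2/s^3 = 6/s^3

Final answer: 6/s^3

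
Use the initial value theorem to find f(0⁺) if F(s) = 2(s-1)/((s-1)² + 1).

f(0⁺) = lim_{s→∞} sF(s) = lim_{s→∞} 2s(s-1)/((s-1)² + 1) = 2

Final answer: 2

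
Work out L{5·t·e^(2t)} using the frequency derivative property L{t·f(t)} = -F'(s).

L{e^(2t)} = 1/(s-2). By frequency derivative: L{t·e^(2t)} = -d/ds[1/(s-2)] = -(-1)/(s-2)² = 1/(s-2)². Then L{5·t·e^(2t)} = 5·1/(s-2)² = 5/(s-2)²

Final answer: 5/(s-2)²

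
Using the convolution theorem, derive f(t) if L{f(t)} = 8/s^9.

8/s^9 = (8/s)·(1/s^8) = L{8}·L{t^7/5040}. By convolution, f(t) = 8*t^7/5040 = ∫₀ᵗ 8·τ^7/5040 dτ = 8·t^8/40320

Final answer: 8·t^8/40320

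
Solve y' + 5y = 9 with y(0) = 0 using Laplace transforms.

sY + 5Y = 9/s. Y = 9/(s(s+5)). Partial fractions: Y = 9/5/s - 9/5/(s+5)

Final answer: y(t) = 9/5(1 - e^(-5t))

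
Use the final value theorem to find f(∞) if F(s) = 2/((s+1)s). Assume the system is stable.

f(∞) = lim_{s→0} sF(s) = lim_{s→0} 2/(s+1) = 2

Final answer: 2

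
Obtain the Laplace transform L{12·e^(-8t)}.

L{e^(at)} = 1/(s-a), so L{e^(-8t)} = 1/(s+8). Then L{12·e^(-8t)} = 12/(s+8)

Final answer: 12/(s+8)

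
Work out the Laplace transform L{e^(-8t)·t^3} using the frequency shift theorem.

L{e^(at)·t^n} = n!/(s-a)^(n+1), so L{e^(-8t)·t^3} = 6/(s+8)^4

Final answer: 6/(s+8)^4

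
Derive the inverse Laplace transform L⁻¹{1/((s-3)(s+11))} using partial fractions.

Decompose: A/(s-3) + B/(s+11). A = 1/14, B = -1/14. f(t) = (e^(3t) - e^(-11t))/14

Final answer: (e^(3t) - e^(-11t))/14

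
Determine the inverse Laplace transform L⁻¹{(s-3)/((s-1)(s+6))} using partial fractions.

Using partial fractions, f(t) = (-2e^t + 9e^(-6t))/7

Final answer: (-2e^t + 9e^(-6t))/7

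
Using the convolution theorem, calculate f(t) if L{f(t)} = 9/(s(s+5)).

9/(s(s+5)) = (9/s)·(1/(s+5)) = L{9}·L{e^(-5t)}. By convolution, f(t) = 9*e^(-5t) = ∫₀ᵗ 9·e^(-5τ) dτ = 9·(1 - e^(-5t))/5

Final answer: 9·(1 - e^(-5t))/5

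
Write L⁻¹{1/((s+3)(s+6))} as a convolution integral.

1/((s+3)(s+6)) = (1/(s+3))·(1/(s+6)) = L{e^(-3t)}·L{e^(-6t)}. So f(t) = e^(-3t)*e^(-6t) = ∫₀ᵗ e^(-3τ)·e^(-6(t-τ)) dτ

Final answer: ∫₀ᵗ e^(-3τ)·e^(-6(t-τ)) dτ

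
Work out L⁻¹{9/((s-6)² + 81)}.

Form: b/((s-a)² + b²) → e^(at)sin(bt). With a=6, b=9

Final answer: e^(6t)·sin(9t)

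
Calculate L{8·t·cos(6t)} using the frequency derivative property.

L{cos(6t)} = s/(s² + 36). Derivative: d/ds[s/(s² + 36)] = [(s² + 36) - s·2s]/(s² + 36)² = (36 - s²)/(s² + 36)². So L{t·cos(6t)} = -F'(s) = (s² - 36)/(s² + 36)². Then L{8·t·cos(6t)} = 8·(s² - 36)/(s² + 36)²

Final answer: 8·(s² - 36)/(s² + 36)²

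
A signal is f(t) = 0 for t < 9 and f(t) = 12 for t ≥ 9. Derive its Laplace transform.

f(t) = 12·u(t-9). L{u(t-9)} = e^(-9s)/s, so L{f(t)} = 12·e^(-9s)/s

Final answer: 12·e^(-9s)/s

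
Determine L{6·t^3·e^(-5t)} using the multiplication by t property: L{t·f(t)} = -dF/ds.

Using L{t^n·e^(at)} = n!/(s-a)^(n+1), L{t^3·e^(-5t)} = 6/(s+5)^4, so L{6·t^3·e^(-5t)} = 6·6/(s+5)^4 = 36/(s+5)^4

Final answer: 36/(s+5)^4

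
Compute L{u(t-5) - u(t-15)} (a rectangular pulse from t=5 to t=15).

L{u(t-a)} = e^(-as)/s. L{u(t-5) - u(t-15)} = (e^(-5s) - e^(-15s))/s

Final answer: (e^(-5s) - e^(-15s))/s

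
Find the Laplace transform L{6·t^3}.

L{t^n} = n!/s^(n+1), so L{t^3} = 6/s^4. Then L{6·t^3} = 6·6/s^4 = 36/s^4

Final answer: 36/s^4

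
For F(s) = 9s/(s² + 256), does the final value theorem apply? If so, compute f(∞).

The final value theorem requires all poles of sF(s) in the left half-plane. sF(s) = 9s²/(s² + 256) has poles at s = ±16i (imaginary axis). Theorem does NOT apply (oscillatory system).

Final answer: Not applicable (oscillatory)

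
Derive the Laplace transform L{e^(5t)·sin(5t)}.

L{e^(at)·sin(ωt)} = ω/((s-a)² + ω²), so L{e^(5t)·sin(5t)} = 5/((s-5)² + 25)

Final answer: 5/((s-5)² + 25)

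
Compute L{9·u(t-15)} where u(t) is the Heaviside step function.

L{u(t-a)} = e^(-as)/s. Here a=15, so L{u(t-15)} = e^(-15s)/s, and L{9·u(t-15)} = 9·e^(-15s)/s

Final answer: 9·e^(-15s)/s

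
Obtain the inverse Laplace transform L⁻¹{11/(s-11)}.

L⁻¹{1/(s-a)} = e^(at), so L⁻¹{1/(s-11)} = e^(11t), and L⁻¹{11/(s-11)} = 11·e^(11t)

Final answer: 11·e^(11t)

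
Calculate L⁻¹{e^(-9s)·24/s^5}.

L⁻¹{24/s^5} = t^4. By the time shift theorem, L⁻¹{e^(-as)F(s)} = u(t-a)f(t-a) with a=9, so L⁻¹{e^(-9s)·24/s^5} = u(t-9)·(t-9)^4

Final answer: u(t-9)·(t-9)^4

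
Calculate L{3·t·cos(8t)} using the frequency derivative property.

L{cos(8t)} = s/(s² + 64). Derivative: d/ds[s/(s² + 64)] = [(s² + 64) - s·2s]/(s² + 64)² = (64 - s²)/(s² + 64)². So L{t·cos(8t)} = -F'(s) = (s² - 64)/(s² + 64)². Then L{3·t·cos(8t)} = 3·(s² - 64)/(s² + 64)²

Final answer: 3·(s² - 64)/(s² + 64)²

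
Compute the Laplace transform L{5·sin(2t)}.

L{sin(ωt)} = ω/(s² + ω²), so L{sin(2t)} = 2/(s² + 4). Then L{5·sin(2t)} = 5·2/(s² + 4) = 10/(s² + 4)

Final answer: 10/(s² + 4)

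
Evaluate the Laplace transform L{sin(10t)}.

L{sin(ωt)} = ω/(s² + ω²), so L{sin(10t)} = 10/(s² + 100)

Final answer: 10/(s² + 100)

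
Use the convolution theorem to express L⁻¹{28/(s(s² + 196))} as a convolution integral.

28/(s(s² + 196)) = (1/s)·(28/(s² + 196)) = L{1}·L{2·sin(14t)}. So f(t) = 1*(2·sin(14t)) = ∫₀ᵗ 2·sin(14τ) dτ

Final answer: ∫₀ᵗ 2·sin(14τ) dτ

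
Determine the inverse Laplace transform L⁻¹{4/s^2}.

L⁻¹{n!/s^(n+1)} = t^n with n=1. So L⁻¹{1/s^2} = t, and L⁻¹{4/s^2} = (4/1)·t = 4·t

Final answer: 4·t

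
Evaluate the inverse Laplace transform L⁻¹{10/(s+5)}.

L⁻¹{1/(s-a)} = e^(at), so L⁻¹{1/(s+5)} = e^(-5t), and L⁻¹{10/(s+5)} = 10·e^(-5t)

Final answer: 10·e^(-5t)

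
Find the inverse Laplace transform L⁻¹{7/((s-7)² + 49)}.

Using frequency shift, L⁻¹{7/((s-7)² + 49)} = e^(7t)·sin(7t)

Final answer: e^(7t)·sin(7t)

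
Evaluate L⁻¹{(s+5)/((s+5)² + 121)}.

Using frequency shift: L⁻¹{(s-a)/((s-a)² + b²)} = e^(at)cos(bt). Here a=-5, b=11

Final answer: e^(-5t)·cos(11t)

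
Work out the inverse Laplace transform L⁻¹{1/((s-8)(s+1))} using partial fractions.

Decompose: A/(s-8) + B/(s+1). A = 1/9, B = -1/9. f(t) = (e^(8t) - e^(-t))/9

Final answer: (e^(8t) - e^(-t))/9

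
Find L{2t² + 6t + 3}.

L{2t² + 6t + 3} = 2·2/s³ + 6/s² + 3/s = 4/s³ + 6/s² + 3/s

Final answer: 4/s³ + 6/s² + 3/s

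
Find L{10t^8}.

L{t^n} = n!/s^(n+1). So L{10t^8} = 10·8!/s^9 = 403200/s^9

Final answer: 403200/s^9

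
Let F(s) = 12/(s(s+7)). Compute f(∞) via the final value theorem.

f(∞) = lim_{s→0} s·12/(s(s+7)) = lim_{s→0} 12/(s+7) = 12/7 = 12/7

Final answer: 12/7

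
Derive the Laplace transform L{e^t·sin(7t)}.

L{e^(at)·sin(ωt)} = ω/((s-a)² + ω²), so L{e^t·sin(7t)} = 7/((s-1)² + 49)

Final answer: 7/((s-1)² + 49)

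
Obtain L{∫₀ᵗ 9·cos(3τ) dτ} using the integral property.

L{∫₀ᵗ f(τ)dτ} = F(s)/s with F(s) = 9s/(s² + 9), so the result is (9s/(s² + 9))/s = 9/(s² + 9)

Final answer: 9/(s² + 9)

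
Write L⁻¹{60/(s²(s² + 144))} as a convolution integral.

60/(s²(s² + 144)) = (1/s²)·(60/(s² + 144)) = L{t}·L{5·sin(12t)}. So f(t) = t*(5·sin(12t)) = ∫₀ᵗ 5τ·sin(12(t-τ)) dτ

Final answer: ∫₀ᵗ 5τ·sin(12(t-τ)) dτ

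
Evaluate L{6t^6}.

L{t^n} = n!/s^(n+1). So L{6t^6} = 6·6!/s^7 = 4320/s^7

Final answer: 4320/s^7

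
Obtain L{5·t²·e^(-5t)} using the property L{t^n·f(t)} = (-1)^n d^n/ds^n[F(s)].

L{e^(-5t)} = 1/(s+5). d/ds[1/(s+5)] = -1/(s+5)². d²/ds²[1/(s+5)] = 2/(s+5)³. So L{t²·e^(-5t)} = (-1)² · 2/(s+5)³ = 2/(s+5)³. Then L{5·t²·e^(-5t)} = 5·2/(s+5)³ = 10/(s+5)³

Final answer: 10/(s+5)³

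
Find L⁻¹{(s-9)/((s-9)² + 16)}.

Using frequency shift: L⁻¹{(s-a)/((s-a)² + b²)} = e^(at)cos(bt). Here a=9, b=4

Final answer: e^(9t)·cos(4t)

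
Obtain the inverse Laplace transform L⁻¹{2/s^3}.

L⁻¹{n!/s^(n+1)} = t^n with n=2. So L⁻¹{2/s^3} = t^2

Final answer: t^2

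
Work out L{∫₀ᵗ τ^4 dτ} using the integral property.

L{∫₀ᵗ f(τ)dτ} = F(s)/s with f(t) = t^4. F(s) = 24/s^5, so L{∫₀ᵗ τ^4 dτ} = (24/s^5)/s = 24/s^6. (Check: ∫₀ᵗ τ^4 dτ = t^5/5.)

Final answer: 24/s^6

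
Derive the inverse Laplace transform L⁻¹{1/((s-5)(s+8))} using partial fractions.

Decompose: A/(s-5) + B/(s+8). A = 1/13, B = -1/13. f(t) = (e^(5t) - e^(-8t))/13

Final answer: (e^(5t) - e^(-8t))/13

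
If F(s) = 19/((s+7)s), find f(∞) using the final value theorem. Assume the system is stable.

f(∞) = lim_{s→0} sF(s) = lim_{s→0} 19/(s+7) = 19/7

Final answer: 19/7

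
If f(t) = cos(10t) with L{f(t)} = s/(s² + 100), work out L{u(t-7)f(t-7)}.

Time shift theorem: L{u(t-a)f(t-a)} = e^(-as)F(s). Here a=7, F(s) = s/(s² + 100), so L{u(t-7)f(t-7)} = e^(-7s)·s/(s² + 100)

Final answer: e^(-7s)·s/(s² + 100)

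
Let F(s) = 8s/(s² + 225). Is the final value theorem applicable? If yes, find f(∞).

The final value theorem requires all poles of sF(s) in the left half-plane. sF(s) = 8s²/(s² + 225) has poles at s = ±15i (imaginary axis). Theorem does NOT apply (oscillatory system).

Final answer: Not applicable (oscillatory)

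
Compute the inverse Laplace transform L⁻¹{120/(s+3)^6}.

L⁻¹{n!/(s-a)^(n+1)} = t^n·e^(at), so L⁻¹{120/(s+3)^6} = t^5·e^(-3t)

Final answer: t^5·e^(-3t)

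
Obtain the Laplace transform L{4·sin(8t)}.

L{sin(ωt)} = ω/(s² + ω²), so L{sin(8t)} = 8/(s² + 64). Then L{4·sin(8t)} = 4·8/(s² + 64) = 32/(s² + 64)

Final answer: 32/(s² + 64)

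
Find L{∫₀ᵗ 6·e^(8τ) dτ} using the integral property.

L{∫₀ᵗ f(τ)dτ} = F(s)/s with F(s) = 6/(s-8), so L{∫₀ᵗ 6·e^(8τ) dτ} = 6/(s(s-8))

Final answer: 6/(s(s-8))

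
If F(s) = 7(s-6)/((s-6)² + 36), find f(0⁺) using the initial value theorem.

f(0⁺) = lim_{s→∞} sF(s) = lim_{s→∞} 7s(s-6)/((s-6)² + 36) = 7

Final answer: 7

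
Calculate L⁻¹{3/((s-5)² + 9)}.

Form: b/((s-a)² + b²) → e^(at)sin(bt). With a=5, b=3

Final answer: e^(5t)·sin(3t)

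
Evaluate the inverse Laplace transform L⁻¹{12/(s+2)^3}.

L⁻¹{n!/(s-a)^(n+1)} = t^n·e^(at) with n=2, a=-2. So L⁻¹{2/(s+2)^3} = t^2·e^(-2t), and L⁻¹{12/(s+2)^3} = (12/2)·t^2·e^(-2t) = 6·t^2·e^(-2t)

Final answer: 6·t^2·e^(-2t)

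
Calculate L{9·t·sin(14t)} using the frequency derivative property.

L{sin(14t)} = 14/(s² + 196). By L{t·f(t)} = -F'(s): -d/ds[14/(s² + 196)] = -(14)·(-2s)/(s² + 196)² = 28s/(s² + 196)². Then L{9·t·sin(14t)} = 9·28s/(s² + 196)² = 252s/(s² + 196)²

Final answer: 252s/(s² + 196)²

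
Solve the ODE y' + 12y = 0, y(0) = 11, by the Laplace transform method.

L{y'} + 12L{y} = 0. sY - 11 + 12Y = 0. Y(s+12) = 11. Y = 11/(s+12)

Final answer: y(t) = 11e^(-12t)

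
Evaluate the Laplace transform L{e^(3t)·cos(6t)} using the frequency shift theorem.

Frequency shift: L{e^(at)f(t)} = F(s-a). L{e^(3t)·cos(6t)} = (s-3)/((s-3)² + 36)

Final answer: (s-3)/((s-3)² + 36)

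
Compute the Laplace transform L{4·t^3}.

L{t^n} = n!/s^(n+1), so L{t^3} = 6/s^4. Then L{4·t^3} = 4·6/s^4 = 24/s^4

Final answer: 24/s^4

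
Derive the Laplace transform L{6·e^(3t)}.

L{e^(at)} = 1/(s-a), so L{e^(3t)} = 1/(s-3). Then L{6·e^(3t)} = 6/(s-3)

Final answer: 6/(s-3)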